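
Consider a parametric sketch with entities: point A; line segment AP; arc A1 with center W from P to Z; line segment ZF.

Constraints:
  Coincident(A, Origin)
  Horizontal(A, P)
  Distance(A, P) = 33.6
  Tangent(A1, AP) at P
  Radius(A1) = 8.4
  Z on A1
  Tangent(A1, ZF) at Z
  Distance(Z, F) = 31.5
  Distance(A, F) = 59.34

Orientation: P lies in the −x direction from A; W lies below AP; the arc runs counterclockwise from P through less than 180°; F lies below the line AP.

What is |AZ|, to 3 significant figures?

42.7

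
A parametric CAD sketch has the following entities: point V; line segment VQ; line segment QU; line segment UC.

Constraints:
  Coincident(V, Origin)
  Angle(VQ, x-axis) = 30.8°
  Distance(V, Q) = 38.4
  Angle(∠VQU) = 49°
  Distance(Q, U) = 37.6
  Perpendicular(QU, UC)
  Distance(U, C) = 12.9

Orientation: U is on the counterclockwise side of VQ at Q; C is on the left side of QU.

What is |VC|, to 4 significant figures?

20.31

∠VQU = 49.0°, so QU runs at 30.8° + (180° − 49.0°) = 161.8° from the x-axis; with |QU| = 37.6, U = Q + 37.6·(cos 161.8°, sin 161.8°) = (-2.735, 31.41). The perpendicularity gives UC at right angles to QU; with |UC| = 12.9 on the left of QU, C = U + 12.9·(-0.3123, -0.9500) = (-6.764, 19.15). Then |VC| = |C − V| = 20.31.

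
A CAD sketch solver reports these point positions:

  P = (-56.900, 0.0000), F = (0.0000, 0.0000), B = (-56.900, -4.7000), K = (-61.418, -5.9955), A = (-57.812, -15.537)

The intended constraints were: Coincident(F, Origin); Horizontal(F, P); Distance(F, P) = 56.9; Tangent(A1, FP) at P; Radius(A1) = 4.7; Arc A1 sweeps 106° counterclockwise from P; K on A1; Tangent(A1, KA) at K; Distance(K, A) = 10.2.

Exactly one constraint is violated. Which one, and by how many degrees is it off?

Tangent(A1, KA) at K — off by 4.70°.

F = (0.00, 0.00) ✓; F.y = 0.00, P.y = 0.00 ✓; |FP| = 56.90 ✓; ∠(BP, PF) = 90.00° ✓; |BP| = 4.700 ✓; bearing(B→K) − bearing(B→P) = 106.0° ✓; |BK| = 4.700 ✓; ∠(BK, KA) = 85.30° ✗; |KA| = 10.20 ✓.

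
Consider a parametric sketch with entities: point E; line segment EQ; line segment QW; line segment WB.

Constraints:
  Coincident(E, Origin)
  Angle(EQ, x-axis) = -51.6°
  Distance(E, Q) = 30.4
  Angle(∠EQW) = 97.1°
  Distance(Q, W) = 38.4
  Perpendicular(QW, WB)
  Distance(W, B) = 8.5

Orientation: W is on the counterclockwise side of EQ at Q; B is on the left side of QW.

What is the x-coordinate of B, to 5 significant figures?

47.278

E is at the origin; EQ runs at -51.6° with length 30.4, so Q = 30.4·(cos -51.6°, sin -51.6°) = (18.883, -23.824). ∠EQW = 97.1°, so QW runs at -51.6° + (180° − 97.1°) = 31.300° from the x-axis; with |QW| = 38.4, W = Q + 38.4·(cos 31.300°, sin 31.300°) = (51.694, -3.8747). The perpendicularity gives WB at right angles to QW; with |WB| = 8.5 on the left of QW, B = W + 8.5·(-0.51952, 0.85446) = (47.278, 3.3882). So B.x = 47.278.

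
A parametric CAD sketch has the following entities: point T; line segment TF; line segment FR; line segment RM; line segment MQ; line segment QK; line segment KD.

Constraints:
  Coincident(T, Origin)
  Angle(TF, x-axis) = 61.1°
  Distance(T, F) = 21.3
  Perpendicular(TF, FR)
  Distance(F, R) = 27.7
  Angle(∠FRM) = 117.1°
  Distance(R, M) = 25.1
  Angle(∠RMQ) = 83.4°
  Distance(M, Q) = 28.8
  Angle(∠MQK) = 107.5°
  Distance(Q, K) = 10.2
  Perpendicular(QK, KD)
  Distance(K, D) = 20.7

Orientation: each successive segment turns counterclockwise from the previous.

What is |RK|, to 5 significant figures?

32.729

T is at the origin; TF runs at 61.1° with length 21.3, so F = (10.294, 18.647). TF ⟂ FR, so FR runs at 151.10°; with |FR| = 27.7, R = (-13.956, 32.034). ∠FRM = 117.1° gives RM at -146.00° from the x-axis; with |RM| = 25.1, M = (-34.765, 17.999). ∠RMQ = 83.4° gives MQ at -49.400° from the x-axis; with |MQ| = 28.8, Q = (-16.023, -3.8684). ∠MQK = 107.5° gives QK at 23.100° from the x-axis; with |QK| = 10.2, K = (-6.6408, 0.13340). Then |RK| = |K − R| = 32.729.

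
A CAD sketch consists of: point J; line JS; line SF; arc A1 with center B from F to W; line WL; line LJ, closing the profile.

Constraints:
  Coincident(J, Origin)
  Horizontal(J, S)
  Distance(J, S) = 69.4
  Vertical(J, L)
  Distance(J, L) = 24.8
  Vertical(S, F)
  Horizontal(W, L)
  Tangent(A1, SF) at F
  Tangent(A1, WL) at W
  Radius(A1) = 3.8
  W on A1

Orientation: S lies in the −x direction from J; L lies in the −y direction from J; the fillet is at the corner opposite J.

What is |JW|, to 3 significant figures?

70.1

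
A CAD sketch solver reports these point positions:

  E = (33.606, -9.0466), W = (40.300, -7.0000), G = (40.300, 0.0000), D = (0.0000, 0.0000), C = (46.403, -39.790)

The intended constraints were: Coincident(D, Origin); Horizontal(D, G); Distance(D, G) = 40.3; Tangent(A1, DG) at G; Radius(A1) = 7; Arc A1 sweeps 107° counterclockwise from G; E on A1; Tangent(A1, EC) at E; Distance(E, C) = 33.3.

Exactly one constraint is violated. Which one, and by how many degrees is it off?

Tangent(A1, EC) at E — off by 5.60°.

D = (0.00, 0.00) ✓; D.y = 0.00, G.y = 0.00 ✓; |DG| = 40.30 ✓; ∠(WG, GD) = 90.00° ✓; |WG| = 7.000 ✓; bearing(W→E) − bearing(W→G) = 107.0° ✓; |WE| = 7.000 ✓; ∠(WE, EC) = 84.40° ✗; |EC| = 33.30 ✓.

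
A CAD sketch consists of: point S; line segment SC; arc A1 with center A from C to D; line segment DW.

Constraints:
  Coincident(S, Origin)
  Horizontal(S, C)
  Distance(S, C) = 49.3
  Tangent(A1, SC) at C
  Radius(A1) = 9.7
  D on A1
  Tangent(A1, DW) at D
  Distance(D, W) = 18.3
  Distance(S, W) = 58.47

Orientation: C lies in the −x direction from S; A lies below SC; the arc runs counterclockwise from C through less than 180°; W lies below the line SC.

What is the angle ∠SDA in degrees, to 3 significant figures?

12.6°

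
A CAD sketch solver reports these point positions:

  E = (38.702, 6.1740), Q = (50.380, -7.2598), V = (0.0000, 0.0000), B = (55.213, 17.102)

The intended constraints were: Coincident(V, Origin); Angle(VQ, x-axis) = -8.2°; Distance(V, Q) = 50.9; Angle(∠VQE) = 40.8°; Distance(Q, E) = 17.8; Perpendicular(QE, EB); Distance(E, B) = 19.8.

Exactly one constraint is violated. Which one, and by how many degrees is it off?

Perpendicular(QE, EB) — off by 7.50°.

V = (0.00, 0.00) ✓; VQ at -8.200° ✓; |VQ| = 50.90 ✓; ∠VQE = 40.80° ✓; |QE| = 17.80 ✓; ∠(QE, EB) = 97.50° ✗; |EB| = 19.80 ✓.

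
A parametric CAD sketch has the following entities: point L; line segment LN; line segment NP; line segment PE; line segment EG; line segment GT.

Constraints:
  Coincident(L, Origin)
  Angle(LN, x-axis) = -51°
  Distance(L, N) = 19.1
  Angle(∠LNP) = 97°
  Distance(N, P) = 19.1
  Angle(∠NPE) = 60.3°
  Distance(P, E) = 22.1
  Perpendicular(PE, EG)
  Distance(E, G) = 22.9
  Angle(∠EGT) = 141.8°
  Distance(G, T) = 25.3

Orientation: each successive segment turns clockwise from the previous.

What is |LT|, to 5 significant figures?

39.395

PE is perpendicular to EG, so EG runs at 16.300°; with |EG| = 22.9, G = (14.529, -0.94391). ∠EGT = 141.8° gives GT at -21.900° from the x-axis; with |GT| = 25.3, T = (38.003, -10.381). Then |LT| = |T − L| = 39.395.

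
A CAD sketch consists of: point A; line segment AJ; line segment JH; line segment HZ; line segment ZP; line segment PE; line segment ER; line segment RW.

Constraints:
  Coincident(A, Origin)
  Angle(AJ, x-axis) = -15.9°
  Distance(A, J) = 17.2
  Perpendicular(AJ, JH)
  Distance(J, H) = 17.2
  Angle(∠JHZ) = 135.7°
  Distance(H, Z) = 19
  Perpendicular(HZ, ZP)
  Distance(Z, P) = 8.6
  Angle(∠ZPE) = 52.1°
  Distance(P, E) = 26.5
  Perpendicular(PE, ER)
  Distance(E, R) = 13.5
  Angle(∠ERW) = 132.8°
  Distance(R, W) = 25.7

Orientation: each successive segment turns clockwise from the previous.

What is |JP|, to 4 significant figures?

31.50

A is at the origin; AJ runs at -15.9° with length 17.2, so J = (16.54, -4.712). AJ ⟂ JH, so JH runs at -105.9°; with |JH| = 17.2, H = (11.83, -21.25). ∠JHZ = 135.7° gives HZ at -150.2° from the x-axis; with |HZ| = 19.0, Z = (-4.658, -30.70). The perpendicularity gives ZP at right angles to HZ, so ZP runs at 119.8°; with |ZP| = 8.6, P = (-8.932, -23.23). Then |JP| = |P − J| = 31.50.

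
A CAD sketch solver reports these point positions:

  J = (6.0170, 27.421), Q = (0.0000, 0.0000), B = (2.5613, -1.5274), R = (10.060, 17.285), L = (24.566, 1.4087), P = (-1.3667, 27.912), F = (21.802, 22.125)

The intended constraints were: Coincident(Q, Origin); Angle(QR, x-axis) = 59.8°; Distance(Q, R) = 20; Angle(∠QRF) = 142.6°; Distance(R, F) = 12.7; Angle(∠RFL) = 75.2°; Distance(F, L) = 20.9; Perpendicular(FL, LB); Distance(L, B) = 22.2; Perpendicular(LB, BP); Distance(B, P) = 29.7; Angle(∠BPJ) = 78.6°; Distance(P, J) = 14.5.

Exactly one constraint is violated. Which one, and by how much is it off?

Distance(P, J) = 14.5 — off by 7.10.

Q = (0.00, 0.00) ✓; QR at 59.80° ✓; |QR| = 20.00 ✓; ∠QRF = 142.6° ✓; |RF| = 12.70 ✓; ∠RFL = 75.20° ✓; |FL| = 20.90 ✓; ∠(FL, LB) = 90.00° ✓; |LB| = 22.20 ✓; ∠(LB, BP) = 90.00° ✓; |BP| = 29.70 ✓; ∠BPJ = 78.60° ✓; |PJ| = 7.400 ✗.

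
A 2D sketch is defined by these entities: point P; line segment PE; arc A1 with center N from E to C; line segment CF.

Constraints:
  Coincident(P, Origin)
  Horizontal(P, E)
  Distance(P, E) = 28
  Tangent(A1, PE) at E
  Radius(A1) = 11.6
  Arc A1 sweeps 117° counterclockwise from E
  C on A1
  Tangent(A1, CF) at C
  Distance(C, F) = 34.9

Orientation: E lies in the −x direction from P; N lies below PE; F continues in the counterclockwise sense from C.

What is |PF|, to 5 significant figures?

52.974

On A1, E sits at bearing 90° from N; a 117° counterclockwise sweep puts C at bearing 207°, so C = N + 11.6·(cos 207°, sin 207°) = (-38.336, -16.866). Tangency of A1 to CF means the radius NC is perpendicular to CF, so CF runs along (−sin 207°, cos 207°); with |CF| = 34.9, F = (-22.491, -47.962). Then |PF| = |F − P| = 52.974.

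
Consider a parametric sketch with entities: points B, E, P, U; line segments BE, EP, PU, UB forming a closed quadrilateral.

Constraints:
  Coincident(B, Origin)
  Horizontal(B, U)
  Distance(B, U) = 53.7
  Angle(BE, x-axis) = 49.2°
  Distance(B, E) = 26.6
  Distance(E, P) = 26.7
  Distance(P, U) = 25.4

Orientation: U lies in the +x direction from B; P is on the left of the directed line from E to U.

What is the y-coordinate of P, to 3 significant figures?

23.4

B is at the origin; B and U share the same y with |BU| = 53.7 and U in +x, so U = (53.7, 0). BE runs at 49.2° with |BE| = 26.6, so E = (17.4, 20.1). P is determined by |EP| = 26.7 and |PU| = 25.4 together: it lies at the intersection of circle(E, 26.7) and circle(U, 25.4). With |EU| = 41.5, the foot of the radical line on EU is 21.6 from E and the perpendicular offset is √(26.7² − 21.6²) = 15.7. Taking the left-of-EU solution: P = (43.9, 23.4).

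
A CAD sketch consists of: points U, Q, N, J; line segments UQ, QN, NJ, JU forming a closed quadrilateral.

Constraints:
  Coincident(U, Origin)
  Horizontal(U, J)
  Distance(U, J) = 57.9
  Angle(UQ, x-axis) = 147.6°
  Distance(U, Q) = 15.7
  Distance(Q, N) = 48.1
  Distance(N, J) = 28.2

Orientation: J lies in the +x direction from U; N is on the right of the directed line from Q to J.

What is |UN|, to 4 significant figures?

32.79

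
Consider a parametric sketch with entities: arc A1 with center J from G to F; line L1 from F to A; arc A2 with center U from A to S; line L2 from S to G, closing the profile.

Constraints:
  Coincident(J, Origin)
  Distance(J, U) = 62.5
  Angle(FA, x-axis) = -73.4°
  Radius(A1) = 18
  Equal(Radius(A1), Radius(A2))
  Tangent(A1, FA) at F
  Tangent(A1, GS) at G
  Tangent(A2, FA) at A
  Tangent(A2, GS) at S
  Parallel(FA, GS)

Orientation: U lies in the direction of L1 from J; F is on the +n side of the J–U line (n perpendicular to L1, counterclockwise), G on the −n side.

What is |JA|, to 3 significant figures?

65.0

The slot axis is L1's direction at -73.4°, so u = (cos -73.4°, sin -73.4°) = (0.286, -0.958) and n = (−sin -73.4°, cos -73.4°) = (0.958, 0.286). J is at the origin and U lies 62.5 along u from J, so U = 62.5·u = (17.9, -59.9). Tangency of A1 to both parallel lines with radius 18.0 puts F and G at J ± 18.0·n: F = (17.2, 5.14), G = (-17.2, -5.14). Equal radii place A and S the same way about U: A = U + 18.0·n = (35.1, -54.8), S = U − 18.0·n = (0.606, -65.0). Then |JA| = |A − J| = 65.0.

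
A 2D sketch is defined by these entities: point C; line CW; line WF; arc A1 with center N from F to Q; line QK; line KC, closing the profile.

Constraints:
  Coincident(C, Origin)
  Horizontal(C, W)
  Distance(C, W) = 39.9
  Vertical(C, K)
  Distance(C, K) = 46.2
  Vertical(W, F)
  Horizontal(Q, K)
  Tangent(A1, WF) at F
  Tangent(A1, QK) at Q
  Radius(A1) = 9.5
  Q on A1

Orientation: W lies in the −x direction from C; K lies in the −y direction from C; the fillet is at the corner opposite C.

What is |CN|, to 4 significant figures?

47.66

C is at the origin; C and W share the same y with |CW| = 39.9 and W on the −x side, so W = (-39.90, 0.000). C and K share the same x with |CK| = 46.2 and K on the −y side, so K = (0.000, -46.20). The virtual corner opposite C is at (-39.90, -46.20). Since A1 is tangent to WF there, NF ⟂ WF and tangency of A1 to QK means the radius NQ is perpendicular to QK, with radius 9.5, so the center N sits 9.5 in from both sides at N = (-30.40, -36.70). Then |CN| = |N − C| = 47.66.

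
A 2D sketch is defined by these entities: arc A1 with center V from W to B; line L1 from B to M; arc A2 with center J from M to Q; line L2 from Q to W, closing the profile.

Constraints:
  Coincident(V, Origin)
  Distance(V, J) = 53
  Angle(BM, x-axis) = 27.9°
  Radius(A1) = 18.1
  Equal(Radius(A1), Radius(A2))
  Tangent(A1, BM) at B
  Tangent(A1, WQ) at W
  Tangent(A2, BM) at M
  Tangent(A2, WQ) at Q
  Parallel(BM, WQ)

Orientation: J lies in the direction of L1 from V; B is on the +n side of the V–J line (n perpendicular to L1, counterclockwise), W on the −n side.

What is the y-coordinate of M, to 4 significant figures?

40.80

The slot axis is L1's direction at 27.9°, so u = (cos 27.9°, sin 27.9°) = (0.8838, 0.4679) and n = (−sin 27.9°, cos 27.9°) = (-0.4679, 0.8838). V is at the origin and J lies 53.0 along u from V, so J = 53.0·u = (46.84, 24.80). Tangency of A1 to both parallel lines with radius 18.1 puts B and W at V ± 18.1·n: B = (-8.470, 16.00), W = (8.470, -16.00). Equal radii place M and Q the same way about J: M = J + 18.1·n = (38.37, 40.80), Q = J − 18.1·n = (55.31, 8.804). So M.y = 40.80.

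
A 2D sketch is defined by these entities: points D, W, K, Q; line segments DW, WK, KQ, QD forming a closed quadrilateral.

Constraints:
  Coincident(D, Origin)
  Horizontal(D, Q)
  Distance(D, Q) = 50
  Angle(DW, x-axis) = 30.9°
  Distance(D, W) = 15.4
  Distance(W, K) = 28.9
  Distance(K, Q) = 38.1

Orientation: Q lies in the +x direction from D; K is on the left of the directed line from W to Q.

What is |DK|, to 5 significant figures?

43.318

D is at the origin; D and Q share the same y with |DQ| = 50.0 and Q in +x, so Q = (50.0, 0). DW runs at 30.9° with |DW| = 15.4, so W = (13.214, 7.9085). K is determined by |WK| = 28.9 and |KQ| = 38.1 together: it lies at the intersection of circle(W, 28.9) and circle(Q, 38.1). With |WQ| = 37.626, the foot of the radical line on WQ is 10.622 from W and the perpendicular offset is √(28.9² − 10.622²) = 26.877. Taking the left-of-WQ solution: K = (29.248, 31.953).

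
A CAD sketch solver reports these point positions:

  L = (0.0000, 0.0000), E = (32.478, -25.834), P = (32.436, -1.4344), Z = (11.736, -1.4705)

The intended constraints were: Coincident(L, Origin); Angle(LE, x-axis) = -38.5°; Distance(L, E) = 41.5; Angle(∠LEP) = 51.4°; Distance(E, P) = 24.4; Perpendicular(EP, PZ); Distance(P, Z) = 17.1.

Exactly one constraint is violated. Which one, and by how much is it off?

Distance(P, Z) = 17.1 — off by 3.60.

L = (0.00, 0.00) ✓; LE at -38.50° ✓; |LE| = 41.50 ✓; ∠LEP = 51.40° ✓; |EP| = 24.40 ✓; ∠(EP, PZ) = 90.00° ✓; |PZ| = 20.70 ✗.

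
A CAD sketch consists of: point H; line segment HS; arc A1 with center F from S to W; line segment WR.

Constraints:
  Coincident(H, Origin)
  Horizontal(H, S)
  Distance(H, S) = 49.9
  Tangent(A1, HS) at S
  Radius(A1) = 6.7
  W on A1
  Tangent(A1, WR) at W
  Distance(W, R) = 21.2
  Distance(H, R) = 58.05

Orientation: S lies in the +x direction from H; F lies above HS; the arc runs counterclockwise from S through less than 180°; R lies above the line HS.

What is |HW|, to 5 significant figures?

56.978

Checks: |FS| = 6.700 ✓; |FW| = 6.700 ✓; ∠(FW, WR) = 90.00° ✓; |WR| = 21.20 ✓; |HR| = 58.05 ✓.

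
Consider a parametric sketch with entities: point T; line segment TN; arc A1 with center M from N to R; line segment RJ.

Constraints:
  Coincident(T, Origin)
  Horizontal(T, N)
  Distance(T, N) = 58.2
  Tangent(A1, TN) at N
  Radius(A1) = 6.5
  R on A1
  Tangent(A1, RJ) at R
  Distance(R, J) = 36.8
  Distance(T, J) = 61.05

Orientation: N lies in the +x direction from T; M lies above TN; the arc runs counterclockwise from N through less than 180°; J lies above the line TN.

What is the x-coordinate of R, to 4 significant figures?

63.78

Checks: |MN| = 6.500 ✓; |MR| = 6.500 ✓; ∠(MR, RJ) = 90.00° ✓; |RJ| = 36.80 ✓; |TJ| = 61.05 ✓.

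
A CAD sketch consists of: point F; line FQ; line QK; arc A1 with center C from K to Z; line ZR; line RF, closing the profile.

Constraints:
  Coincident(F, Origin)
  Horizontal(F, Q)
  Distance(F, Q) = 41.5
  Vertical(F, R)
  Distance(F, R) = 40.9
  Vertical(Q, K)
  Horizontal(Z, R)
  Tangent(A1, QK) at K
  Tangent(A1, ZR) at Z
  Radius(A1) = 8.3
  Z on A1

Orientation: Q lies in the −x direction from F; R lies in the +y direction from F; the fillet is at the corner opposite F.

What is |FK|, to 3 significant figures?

52.8

The virtual corner opposite F is at (-41.5, 40.9). The tangent condition forces CK to be normal to QK and A1 meets ZR tangentially, so CZ is at right angles to ZR, with radius 8.3, so the center C sits 8.3 in from both sides at C = (-33.2, 32.6). That places the tangent points at K = (-41.5, 32.6) on QK and Z = (-33.2, 40.9) on ZR. Then |FK| = |K − F| = 52.8.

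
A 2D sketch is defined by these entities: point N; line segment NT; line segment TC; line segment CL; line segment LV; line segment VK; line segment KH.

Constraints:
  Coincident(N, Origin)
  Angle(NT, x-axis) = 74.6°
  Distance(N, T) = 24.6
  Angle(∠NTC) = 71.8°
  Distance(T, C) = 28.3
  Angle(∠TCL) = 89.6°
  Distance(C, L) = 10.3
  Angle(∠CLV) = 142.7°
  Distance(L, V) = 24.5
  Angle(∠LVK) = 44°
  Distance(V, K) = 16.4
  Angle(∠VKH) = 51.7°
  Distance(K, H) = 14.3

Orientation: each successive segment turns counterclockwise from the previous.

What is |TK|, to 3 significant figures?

17.6

N is at the origin; NT runs at 74.6° with length 24.6, so T = (6.53, 23.7). ∠NTC = 71.8° gives TC at -177° from the x-axis; with |TC| = 28.3, C = (-21.7, 22.3). ∠TCL = 89.6° gives CL at -86.8° from the x-axis; with |CL| = 10.3, L = (-21.2, 12.1). ∠CLV = 142.7° gives LV at -49.5° from the x-axis; with |LV| = 24.5, V = (-5.25, -6.58). ∠LVK = 44.0° gives VK at 86.5° from the x-axis; with |VK| = 16.4, K = (-4.25, 9.79). Then |TK| = |K − T| = 17.6.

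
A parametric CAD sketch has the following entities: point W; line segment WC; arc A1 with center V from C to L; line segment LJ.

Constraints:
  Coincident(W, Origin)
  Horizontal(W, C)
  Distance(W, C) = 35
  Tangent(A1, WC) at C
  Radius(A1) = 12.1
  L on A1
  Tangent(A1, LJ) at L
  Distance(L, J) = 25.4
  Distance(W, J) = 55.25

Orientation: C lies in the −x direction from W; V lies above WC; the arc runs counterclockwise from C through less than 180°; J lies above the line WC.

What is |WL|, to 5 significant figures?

30.834

W is at the origin; WC is horizontal with |WC| = 35.0 and C on the −x side, so C = (-35.000, 0.0000). A1 meets WC tangentially, so VC is at right angles to WC, so V = C + (0, 12.1) = (-35.000, 12.100). Since VL ⟂ LJ (tangency), |VJ| = √(12.1² + 25.4²) = 28.135 regardless of where L sits on A1. So J lies on both circle(W, 55.25) and circle(V, 28.135); the above-WC intersection is J = (-38.039, 40.070). L is the foot of the tangent from J: L = (-24.702, 18.453).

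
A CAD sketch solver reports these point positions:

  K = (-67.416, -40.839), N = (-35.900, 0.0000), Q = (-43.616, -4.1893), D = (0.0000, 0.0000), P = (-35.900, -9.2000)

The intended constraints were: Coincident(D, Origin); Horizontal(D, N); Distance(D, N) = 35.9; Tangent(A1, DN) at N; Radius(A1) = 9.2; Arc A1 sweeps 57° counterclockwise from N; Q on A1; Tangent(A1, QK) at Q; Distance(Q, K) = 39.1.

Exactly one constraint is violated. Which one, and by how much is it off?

Distance(Q, K) = 39.1 — off by 4.60.

D = (0.00, 0.00) ✓; D.y = 0.00, N.y = 0.00 ✓; |DN| = 35.90 ✓; ∠(PN, ND) = 90.00° ✓; |PN| = 9.200 ✓; bearing(P→Q) − bearing(P→N) = 57.00° ✓; |PQ| = 9.200 ✓; ∠(PQ, QK) = 90.00° ✓; |QK| = 43.70 ✗.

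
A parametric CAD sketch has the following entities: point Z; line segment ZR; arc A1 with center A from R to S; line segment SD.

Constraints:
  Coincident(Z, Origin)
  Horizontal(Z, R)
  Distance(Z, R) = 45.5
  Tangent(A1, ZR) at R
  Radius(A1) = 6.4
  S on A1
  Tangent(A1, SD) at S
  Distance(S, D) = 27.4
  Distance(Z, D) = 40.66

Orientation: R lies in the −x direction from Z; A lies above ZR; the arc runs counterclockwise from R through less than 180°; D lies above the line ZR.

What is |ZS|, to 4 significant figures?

39.83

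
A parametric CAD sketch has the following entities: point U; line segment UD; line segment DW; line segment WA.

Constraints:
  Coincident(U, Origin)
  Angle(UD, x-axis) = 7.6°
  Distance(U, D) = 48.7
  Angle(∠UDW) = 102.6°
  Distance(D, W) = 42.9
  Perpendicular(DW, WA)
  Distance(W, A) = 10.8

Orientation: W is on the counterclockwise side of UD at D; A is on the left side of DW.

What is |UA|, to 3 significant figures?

64.9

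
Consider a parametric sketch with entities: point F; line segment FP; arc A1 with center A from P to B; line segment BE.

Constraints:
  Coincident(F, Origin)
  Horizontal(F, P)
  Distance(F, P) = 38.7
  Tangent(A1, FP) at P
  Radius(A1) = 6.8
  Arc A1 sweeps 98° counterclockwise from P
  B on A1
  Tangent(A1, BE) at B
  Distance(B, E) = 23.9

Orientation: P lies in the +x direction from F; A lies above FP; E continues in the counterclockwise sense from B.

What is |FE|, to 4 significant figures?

52.53

F is at the origin; FP is horizontal with |FP| = 38.7 and P on the +x side, so P = (38.70, 0.000). A1 meets FP tangentially, so AP is at right angles to FP, so A = P + (0, 6.8) = (38.70, 6.800). On A1, P sits at bearing -90° from A; a 98° counterclockwise sweep puts B at bearing 8°, so B = A + 6.8·(cos 8°, sin 8°) = (45.43, 7.746). A1 meets BE tangentially, so AB is at right angles to BE, so BE runs along (−sin 8°, cos 8°); with |BE| = 23.9, E = (42.11, 31.41). Then |FE| = |E − F| = 52.53.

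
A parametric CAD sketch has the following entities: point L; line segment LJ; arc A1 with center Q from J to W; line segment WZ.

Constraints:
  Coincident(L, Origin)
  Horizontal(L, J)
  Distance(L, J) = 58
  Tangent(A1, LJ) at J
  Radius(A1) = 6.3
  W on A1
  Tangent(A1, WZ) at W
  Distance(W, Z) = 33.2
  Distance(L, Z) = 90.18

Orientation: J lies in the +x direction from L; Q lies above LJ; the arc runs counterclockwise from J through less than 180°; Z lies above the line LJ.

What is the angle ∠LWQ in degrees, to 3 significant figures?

50.0°

Checks: |QW| = 6.300 ✓; ∠(QW, WZ) = 90.00° ✓; |WZ| = 33.20 ✓; |LZ| = 90.18 ✓.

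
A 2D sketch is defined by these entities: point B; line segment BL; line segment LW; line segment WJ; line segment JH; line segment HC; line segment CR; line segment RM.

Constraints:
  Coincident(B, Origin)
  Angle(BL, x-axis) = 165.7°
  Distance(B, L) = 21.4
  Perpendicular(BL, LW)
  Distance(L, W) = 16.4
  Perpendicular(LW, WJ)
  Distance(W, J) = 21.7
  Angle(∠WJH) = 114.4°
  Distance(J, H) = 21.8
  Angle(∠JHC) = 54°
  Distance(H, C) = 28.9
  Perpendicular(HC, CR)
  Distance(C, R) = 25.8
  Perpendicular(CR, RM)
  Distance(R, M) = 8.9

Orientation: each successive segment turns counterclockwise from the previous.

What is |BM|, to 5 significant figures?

26.340

HC ⟂ CR, so CR runs at -92.700°; with |CR| = 25.8, R = (-20.213, -23.363). The perpendicularity gives RM at right angles to CR, so RM runs at -2.7000°; with |RM| = 8.9, M = (-11.323, -23.782). Then |BM| = |M − B| = 26.340.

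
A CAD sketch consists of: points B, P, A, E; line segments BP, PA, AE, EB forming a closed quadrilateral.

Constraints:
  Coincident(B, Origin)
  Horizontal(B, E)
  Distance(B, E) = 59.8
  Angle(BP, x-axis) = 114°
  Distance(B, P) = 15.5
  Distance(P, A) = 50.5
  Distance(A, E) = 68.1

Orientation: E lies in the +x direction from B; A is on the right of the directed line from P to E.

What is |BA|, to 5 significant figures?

35.731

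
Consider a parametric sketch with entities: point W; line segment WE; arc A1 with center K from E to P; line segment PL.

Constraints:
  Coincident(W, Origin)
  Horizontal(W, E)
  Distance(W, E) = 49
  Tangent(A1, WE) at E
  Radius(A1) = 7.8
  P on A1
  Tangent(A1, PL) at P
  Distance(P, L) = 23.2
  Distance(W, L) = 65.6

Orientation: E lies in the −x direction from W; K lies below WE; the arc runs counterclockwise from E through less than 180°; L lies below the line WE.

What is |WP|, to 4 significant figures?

57.26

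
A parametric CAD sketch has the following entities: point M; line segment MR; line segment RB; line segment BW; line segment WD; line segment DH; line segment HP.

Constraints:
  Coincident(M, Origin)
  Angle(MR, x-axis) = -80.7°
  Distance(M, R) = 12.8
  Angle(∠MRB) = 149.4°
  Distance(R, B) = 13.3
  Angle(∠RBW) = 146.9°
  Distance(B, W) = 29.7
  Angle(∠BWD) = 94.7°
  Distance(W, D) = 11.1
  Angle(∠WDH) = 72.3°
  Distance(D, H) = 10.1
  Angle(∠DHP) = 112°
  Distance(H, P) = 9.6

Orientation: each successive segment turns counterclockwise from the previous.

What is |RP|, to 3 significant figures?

31.4

M is at the origin; MR runs at -80.7° with length 12.8, so R = (2.07, -12.6). ∠MRB = 149.4° gives RB at -50.1° from the x-axis; with |RB| = 13.3, B = (10.6, -22.8). ∠RBW = 146.9° gives BW at -17.0° from the x-axis; with |BW| = 29.7, W = (39.0, -31.5). ∠BWD = 94.7° gives WD at 68.3° from the x-axis; with |WD| = 11.1, D = (43.1, -21.2). ∠WDH = 72.3° gives DH at 176° from the x-axis; with |DH| = 10.1, H = (33.0, -20.5). ∠DHP = 112.0° gives HP at -116° from the x-axis; with |HP| = 9.6, P = (28.8, -29.1). Then |RP| = |P − R| = 31.4.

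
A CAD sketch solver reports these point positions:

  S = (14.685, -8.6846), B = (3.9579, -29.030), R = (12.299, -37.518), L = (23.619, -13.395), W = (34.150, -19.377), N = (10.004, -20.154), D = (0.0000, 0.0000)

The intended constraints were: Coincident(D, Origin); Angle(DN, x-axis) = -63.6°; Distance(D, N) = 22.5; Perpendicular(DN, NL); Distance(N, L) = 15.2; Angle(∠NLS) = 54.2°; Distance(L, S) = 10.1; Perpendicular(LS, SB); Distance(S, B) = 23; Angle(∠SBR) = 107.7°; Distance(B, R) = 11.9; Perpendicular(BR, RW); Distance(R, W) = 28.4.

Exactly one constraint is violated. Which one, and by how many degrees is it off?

Perpendicular(BR, RW) — off by 4.80°.

D = (0.00, 0.00) ✓; DN at -63.60° ✓; |DN| = 22.50 ✓; ∠(DN, NL) = 90.00° ✓; |NL| = 15.20 ✓; ∠NLS = 54.20° ✓; |LS| = 10.10 ✓; ∠(LS, SB) = 90.00° ✓; |SB| = 23.00 ✓; ∠SBR = 107.7° ✓; |BR| = 11.90 ✓; ∠(BR, RW) = 85.20° ✗; |RW| = 28.40 ✓.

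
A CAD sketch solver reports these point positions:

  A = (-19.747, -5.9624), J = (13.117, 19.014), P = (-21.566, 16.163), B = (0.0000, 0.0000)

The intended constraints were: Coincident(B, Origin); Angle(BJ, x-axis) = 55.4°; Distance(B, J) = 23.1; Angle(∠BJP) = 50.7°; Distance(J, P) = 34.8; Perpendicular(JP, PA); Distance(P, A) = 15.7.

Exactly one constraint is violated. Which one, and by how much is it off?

Distance(P, A) = 15.7 — off by 6.50.

B = (0.00, 0.00) ✓; BJ at 55.40° ✓; |BJ| = 23.10 ✓; ∠BJP = 50.70° ✓; |JP| = 34.80 ✓; ∠(JP, PA) = 90.00° ✓; |PA| = 22.20 ✗.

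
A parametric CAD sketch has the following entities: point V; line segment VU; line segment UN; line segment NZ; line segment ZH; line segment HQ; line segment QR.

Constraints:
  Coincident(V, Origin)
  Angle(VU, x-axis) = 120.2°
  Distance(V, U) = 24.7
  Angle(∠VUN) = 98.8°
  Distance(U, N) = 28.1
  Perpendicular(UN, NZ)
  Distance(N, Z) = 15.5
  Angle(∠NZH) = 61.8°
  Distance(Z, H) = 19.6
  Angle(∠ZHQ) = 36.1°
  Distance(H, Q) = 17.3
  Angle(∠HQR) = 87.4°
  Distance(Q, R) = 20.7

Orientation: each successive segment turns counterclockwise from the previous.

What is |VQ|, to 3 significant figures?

37.8

V is at the origin; VU runs at 120.2° with length 24.7, so U = (-12.4, 21.3). ∠VUN = 98.8° gives UN at -159° from the x-axis; with |UN| = 28.1, N = (-38.6, 11.1). UN is perpendicular to NZ, so NZ runs at -68.6°; with |NZ| = 15.5, Z = (-32.9, -3.34). ∠NZH = 61.8° gives ZH at 49.6° from the x-axis; with |ZH| = 19.6, H = (-20.2, 11.6). ∠ZHQ = 36.1° gives HQ at -166° from the x-axis; with |HQ| = 17.3, Q = (-37.1, 7.55). Then |VQ| = |Q − V| = 37.8.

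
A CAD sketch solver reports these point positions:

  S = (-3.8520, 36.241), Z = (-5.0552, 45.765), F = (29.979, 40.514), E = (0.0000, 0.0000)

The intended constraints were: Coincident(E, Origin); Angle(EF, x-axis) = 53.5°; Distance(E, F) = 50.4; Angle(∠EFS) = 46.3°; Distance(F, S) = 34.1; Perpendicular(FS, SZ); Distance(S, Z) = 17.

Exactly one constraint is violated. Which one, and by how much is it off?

Distance(S, Z) = 17 — off by 7.40.

E = (0.00, 0.00) ✓; EF at 53.50° ✓; |EF| = 50.40 ✓; ∠EFS = 46.30° ✓; |FS| = 34.10 ✓; ∠(FS, SZ) = 90.00° ✓; |SZ| = 9.600 ✗.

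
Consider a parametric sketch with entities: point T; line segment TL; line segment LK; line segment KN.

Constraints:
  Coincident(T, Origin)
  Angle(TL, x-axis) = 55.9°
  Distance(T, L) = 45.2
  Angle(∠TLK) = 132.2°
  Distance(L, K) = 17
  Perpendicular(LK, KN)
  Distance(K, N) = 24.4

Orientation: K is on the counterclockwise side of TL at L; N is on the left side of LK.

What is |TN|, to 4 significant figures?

48.23

T is at the origin; TL runs at 55.9° with length 45.2, so L = 45.2·(cos 55.9°, sin 55.9°) = (25.34, 37.43). ∠TLK = 132.2°, so LK runs at 55.9° + (180° − 132.2°) = 103.7° from the x-axis; with |LK| = 17.0, K = L + 17.0·(cos 103.7°, sin 103.7°) = (21.31, 53.94). LK ⟂ KN; with |KN| = 24.4 on the left of LK, N = K + 24.4·(-0.9715, -0.2368) = (-2.391, 48.17). Then |TN| = |N − T| = 48.23.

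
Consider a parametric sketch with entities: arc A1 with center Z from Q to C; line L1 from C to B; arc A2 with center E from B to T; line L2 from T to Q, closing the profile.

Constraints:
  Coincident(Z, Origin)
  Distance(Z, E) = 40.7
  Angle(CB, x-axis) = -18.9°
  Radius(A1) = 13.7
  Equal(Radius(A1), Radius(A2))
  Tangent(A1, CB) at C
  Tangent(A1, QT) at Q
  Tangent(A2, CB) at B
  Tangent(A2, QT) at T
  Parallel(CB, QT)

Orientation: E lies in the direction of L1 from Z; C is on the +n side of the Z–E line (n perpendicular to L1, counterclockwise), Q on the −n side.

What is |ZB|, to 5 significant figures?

42.944

The slot axis is L1's direction at -18.9°, so u = (cos -18.9°, sin -18.9°) = (0.94609, -0.32392) and n = (−sin -18.9°, cos -18.9°) = (0.32392, 0.94609). Z is at the origin and E lies 40.7 along u from Z, so E = 40.7·u = (38.506, -13.183). Tangency of A1 to both parallel lines with radius 13.7 puts C and Q at Z ± 13.7·n: C = (4.4377, 12.961), Q = (-4.4377, -12.961). Equal radii place B and T the same way about E: B = E + 13.7·n = (42.943, -0.22207), T = E − 13.7·n = (34.068, -26.145). Then |ZB| = |B − Z| = 42.944.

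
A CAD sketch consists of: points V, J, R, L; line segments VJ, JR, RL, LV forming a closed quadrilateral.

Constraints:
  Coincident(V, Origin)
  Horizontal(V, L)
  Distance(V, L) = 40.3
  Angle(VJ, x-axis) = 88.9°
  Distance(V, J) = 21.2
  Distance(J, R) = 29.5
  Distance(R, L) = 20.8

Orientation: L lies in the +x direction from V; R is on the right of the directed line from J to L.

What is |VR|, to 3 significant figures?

19.6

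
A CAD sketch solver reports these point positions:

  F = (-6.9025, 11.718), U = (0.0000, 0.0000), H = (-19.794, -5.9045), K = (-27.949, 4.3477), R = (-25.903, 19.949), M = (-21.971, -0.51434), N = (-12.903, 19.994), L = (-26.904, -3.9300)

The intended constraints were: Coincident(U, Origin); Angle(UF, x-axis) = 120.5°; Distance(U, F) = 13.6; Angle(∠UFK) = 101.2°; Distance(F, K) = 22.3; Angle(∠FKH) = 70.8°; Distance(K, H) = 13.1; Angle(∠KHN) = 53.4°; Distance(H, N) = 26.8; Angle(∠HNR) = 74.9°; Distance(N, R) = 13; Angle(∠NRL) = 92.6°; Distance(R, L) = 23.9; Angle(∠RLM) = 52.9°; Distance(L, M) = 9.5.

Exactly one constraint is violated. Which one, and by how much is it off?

Distance(L, M) = 9.5 — off by 3.50.

U = (0.00, 0.00) ✓; UF at 120.5° ✓; |UF| = 13.60 ✓; ∠UFK = 101.2° ✓; |FK| = 22.30 ✓; ∠FKH = 70.80° ✓; |KH| = 13.10 ✓; ∠KHN = 53.40° ✓; |HN| = 26.80 ✓; ∠HNR = 74.90° ✓; |NR| = 13.00 ✓; ∠NRL = 92.60° ✓; |RL| = 23.90 ✓; ∠RLM = 52.90° ✓; |LM| = 6.000 ✗.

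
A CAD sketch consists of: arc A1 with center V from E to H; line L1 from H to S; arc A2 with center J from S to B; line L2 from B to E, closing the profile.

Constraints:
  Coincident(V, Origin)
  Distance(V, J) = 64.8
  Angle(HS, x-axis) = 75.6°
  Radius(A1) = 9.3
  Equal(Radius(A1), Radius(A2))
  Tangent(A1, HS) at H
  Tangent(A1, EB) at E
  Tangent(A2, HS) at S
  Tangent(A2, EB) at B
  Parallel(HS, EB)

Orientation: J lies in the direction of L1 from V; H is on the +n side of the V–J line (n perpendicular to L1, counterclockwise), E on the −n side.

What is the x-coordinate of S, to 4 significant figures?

7.107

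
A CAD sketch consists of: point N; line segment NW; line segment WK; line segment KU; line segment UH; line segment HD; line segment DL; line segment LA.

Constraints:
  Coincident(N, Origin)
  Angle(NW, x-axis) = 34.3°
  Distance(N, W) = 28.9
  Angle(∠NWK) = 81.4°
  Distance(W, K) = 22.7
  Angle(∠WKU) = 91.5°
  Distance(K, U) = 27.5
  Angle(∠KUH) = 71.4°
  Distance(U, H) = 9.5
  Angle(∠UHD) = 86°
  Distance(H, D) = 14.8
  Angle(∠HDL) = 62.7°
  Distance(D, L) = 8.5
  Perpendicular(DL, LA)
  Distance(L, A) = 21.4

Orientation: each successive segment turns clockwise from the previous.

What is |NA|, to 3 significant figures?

5.76

N is at the origin; NW runs at 34.3° with length 28.9, so W = (23.9, 16.3). ∠NWK = 81.4° gives WK at -64.3° from the x-axis; with |WK| = 22.7, K = (33.7, -4.17). ∠WKU = 91.5° gives KU at -153° from the x-axis; with |KU| = 27.5, U = (9.26, -16.7). ∠KUH = 71.4° gives UH at 98.6° from the x-axis; with |UH| = 9.5, H = (7.84, -7.35). ∠UHD = 86.0° gives HD at 4.60° from the x-axis; with |HD| = 14.8, D = (22.6, -6.16). ∠HDL = 62.7° gives DL at -113° from the x-axis; with |DL| = 8.5, L = (19.3, -14.0). DL ⟂ LA, so LA runs at 157°; with |LA| = 21.4, A = (-0.431, -5.74). Then |NA| = |A − N| = 5.76.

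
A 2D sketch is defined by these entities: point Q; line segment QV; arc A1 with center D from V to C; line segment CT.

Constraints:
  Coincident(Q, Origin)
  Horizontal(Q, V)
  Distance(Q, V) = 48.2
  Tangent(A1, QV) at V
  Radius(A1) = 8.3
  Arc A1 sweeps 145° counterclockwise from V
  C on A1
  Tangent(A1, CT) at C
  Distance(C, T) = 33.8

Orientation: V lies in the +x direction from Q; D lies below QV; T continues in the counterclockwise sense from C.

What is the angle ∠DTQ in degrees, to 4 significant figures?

22.93°

Q is at the origin; Q and V share the same y with |QV| = 48.2 and V on the +x side, so V = (48.20, 0.000). A1 meets QV tangentially, so DV is at right angles to QV, so D = V + (0, -8.3) = (48.20, -8.300). On A1, V sits at bearing 90° from D; a 145° counterclockwise sweep puts C at bearing 235°, so C = D + 8.3·(cos 235°, sin 235°) = (43.44, -15.10). The tangent condition forces DC to be normal to CT, so CT runs along (−sin 235°, cos 235°); with |CT| = 33.8, T = (71.13, -34.49). Then cos ∠DTQ = TD·TQ / (|TD||TQ|), giving 22.93°.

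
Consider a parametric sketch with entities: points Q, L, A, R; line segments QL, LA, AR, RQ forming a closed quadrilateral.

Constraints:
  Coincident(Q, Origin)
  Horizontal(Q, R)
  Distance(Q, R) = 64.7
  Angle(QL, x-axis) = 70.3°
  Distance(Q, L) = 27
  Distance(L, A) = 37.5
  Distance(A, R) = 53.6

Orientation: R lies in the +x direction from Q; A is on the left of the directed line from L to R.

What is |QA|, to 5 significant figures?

61.669

Q is at the origin; QR is horizontal with |QR| = 64.7 and R in +x, so R = (64.7, 0). QL runs at 70.3° with |QL| = 27.0, so L = (9.1016, 25.420). A is determined by |LA| = 37.5 and |AR| = 53.6 together: it lies at the intersection of circle(L, 37.5) and circle(R, 53.6). With |LR| = 61.134, the foot of the radical line on LR is 18.571 from L and the perpendicular offset is √(37.5² − 18.571²) = 32.579. Taking the left-of-LR solution: A = (39.537, 47.327).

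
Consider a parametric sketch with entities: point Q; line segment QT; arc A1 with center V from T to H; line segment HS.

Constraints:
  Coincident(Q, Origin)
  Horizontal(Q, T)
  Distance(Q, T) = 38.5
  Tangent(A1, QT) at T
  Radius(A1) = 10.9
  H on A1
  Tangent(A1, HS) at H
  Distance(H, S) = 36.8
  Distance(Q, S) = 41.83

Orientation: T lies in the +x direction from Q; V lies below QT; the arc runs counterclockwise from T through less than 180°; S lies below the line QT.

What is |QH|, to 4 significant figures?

29.30

Checks: Q.y = 0.00, T.y = 0.00 ✓; |VH| = 10.90 ✓; ∠(VH, HS) = 90.00° ✓; |HS| = 36.80 ✓; |QS| = 41.83 ✓.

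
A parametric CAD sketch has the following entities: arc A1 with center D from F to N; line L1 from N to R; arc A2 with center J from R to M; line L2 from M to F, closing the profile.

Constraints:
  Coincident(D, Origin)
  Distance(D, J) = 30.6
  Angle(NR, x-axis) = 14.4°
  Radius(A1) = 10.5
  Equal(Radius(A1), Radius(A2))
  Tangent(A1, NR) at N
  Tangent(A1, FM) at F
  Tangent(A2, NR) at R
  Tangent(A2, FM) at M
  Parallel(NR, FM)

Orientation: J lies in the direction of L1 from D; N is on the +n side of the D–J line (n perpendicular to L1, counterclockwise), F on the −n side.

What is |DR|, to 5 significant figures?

32.351

The slot axis is L1's direction at 14.4°, so u = (cos 14.4°, sin 14.4°) = (0.96858, 0.24869) and n = (−sin 14.4°, cos 14.4°) = (-0.24869, 0.96858). D is at the origin and J lies 30.6 along u from D, so J = 30.6·u = (29.639, 7.6099). Tangency of A1 to both parallel lines with radius 10.5 puts N and F at D ± 10.5·n: N = (-2.6112, 10.170), F = (2.6112, -10.170). Equal radii place R and M the same way about J: R = J + 10.5·n = (27.027, 17.780), M = J − 10.5·n = (32.250, -2.5602). Then |DR| = |R − D| = 32.351.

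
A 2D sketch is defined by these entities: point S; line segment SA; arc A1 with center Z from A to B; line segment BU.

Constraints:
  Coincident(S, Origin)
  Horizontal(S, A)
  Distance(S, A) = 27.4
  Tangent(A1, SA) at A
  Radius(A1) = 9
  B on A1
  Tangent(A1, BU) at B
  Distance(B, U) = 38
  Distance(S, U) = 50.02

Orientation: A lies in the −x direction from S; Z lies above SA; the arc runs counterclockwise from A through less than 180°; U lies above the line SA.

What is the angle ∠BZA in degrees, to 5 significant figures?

88.838°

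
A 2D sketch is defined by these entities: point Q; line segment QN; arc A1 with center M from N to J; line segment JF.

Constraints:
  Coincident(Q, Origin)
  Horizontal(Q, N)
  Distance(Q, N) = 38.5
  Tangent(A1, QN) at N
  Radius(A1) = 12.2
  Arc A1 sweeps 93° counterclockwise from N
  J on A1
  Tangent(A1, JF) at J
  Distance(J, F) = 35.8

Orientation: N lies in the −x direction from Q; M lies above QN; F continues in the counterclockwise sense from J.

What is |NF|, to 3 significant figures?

49.7

Q is at the origin; QN is horizontal with |QN| = 38.5 and N on the −x side, so N = (-38.5, 0.00). Tangency of A1 to QN means the radius MN is perpendicular to QN, so M = N + (0, 12.2) = (-38.5, 12.2). On A1, N sits at bearing -90° from M; a 93° counterclockwise sweep puts J at bearing 3°, so J = M + 12.2·(cos 3°, sin 3°) = (-26.3, 12.8). The tangent condition forces MJ to be normal to JF, so JF runs along (−sin 3°, cos 3°); with |JF| = 35.8, F = (-28.2, 48.6). Then |NF| = |F − N| = 49.7.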